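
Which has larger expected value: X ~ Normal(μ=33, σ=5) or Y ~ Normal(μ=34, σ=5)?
Y has larger mean (34.0000 > 33.0000)

Compute the expected value for each distribution:

X ~ Normal(μ=33, σ=5):
E[X] = 33.0000

Y ~ Normal(μ=34, σ=5):
E[Y] = 34.0000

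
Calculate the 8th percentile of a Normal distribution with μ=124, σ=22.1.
92.9479

We have X ~ Normal(μ=124, σ=22.1).

We want to find x such that P(X ≤ x) = 0.08.

This is the 8th percentile, which means 8% of values fall below this point.

Using the inverse CDF (quantile function):
x = F⁻¹(0.08) = 92.9479

Verification: P(X ≤ 92.9479) = 0.08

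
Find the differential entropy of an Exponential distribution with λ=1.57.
0.5489 nats

We have X ~ Exponential(λ=1.57).

The differential entropy measures the uncertainty or information content of the distribution.

For an Exponential distribution with λ=1.57:
h(X) = 0.5489 nats

(In bits, this would be 0.7919 bits.)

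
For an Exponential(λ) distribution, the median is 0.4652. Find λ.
λ = 1.4900

For X ~ Exponential(λ), the CDF is F(x) = 1 - e^(-λx).
The median m satisfies F(m) = 0.5:
1 - e^(-λm) = 0.5
e^(-λm) = 0.5
λm = ln(2)
m = ln(2) / λ

Given m = 0.4652:
λ = ln(2) / 0.4652 = 0.693147 / 0.4652 = 1.4900

Verification: ln(2) / 1.4900 = 0.4652 ✓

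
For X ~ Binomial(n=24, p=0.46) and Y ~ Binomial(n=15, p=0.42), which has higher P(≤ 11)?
Y has higher probability (P(Y ≤ 11) = 0.9968 > P(X ≤ 11) = 0.5766)

Compute P(≤ 11) for each distribution:

X ~ Binomial(n=24, p=0.46):
P(X ≤ 11) = 0.5766

Y ~ Binomial(n=15, p=0.42):
P(Y ≤ 11) = 0.9968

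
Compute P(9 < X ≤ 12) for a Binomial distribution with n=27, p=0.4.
0.441138

We have X ~ Binomial(n=27, p=0.4).

To find P(9 < X ≤ 12), we use:
P(9 < X ≤ 12) = P(X ≤ 12) - P(X ≤ 9)
                 = F(12) - F(9)
                 = 0.749863 - 0.308725
                 = 0.441138

So there's approximately a 44.1% chance that X falls in this range.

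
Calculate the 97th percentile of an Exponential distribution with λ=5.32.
0.6591

We have X ~ Exponential(λ=5.32).

We want to find x such that P(X ≤ x) = 0.97.

This is the 97th percentile, which means 97% of values fall below this point.

Using the inverse CDF (quantile function):
x = F⁻¹(0.97) = 0.6591

Verification: P(X ≤ 0.6591) = 0.97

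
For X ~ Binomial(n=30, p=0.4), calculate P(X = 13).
0.136039

We have X ~ Binomial(n=30, p=0.4).

For a Binomial distribution, the PMF gives us the probability of each outcome.

Using the PMF formula:
P(X = 13) = 0.136039

Rounded to 4 decimal places: 0.1360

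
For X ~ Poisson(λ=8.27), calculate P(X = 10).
0.105603

We have X ~ Poisson(λ=8.27).

For a Poisson distribution, the PMF gives us the probability of each outcome.

Using the PMF formula:
P(X = 10) = 0.105603

Rounded to 4 decimal places: 0.1056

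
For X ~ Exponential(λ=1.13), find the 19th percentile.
0.1865

We have X ~ Exponential(λ=1.13).

We want to find x such that P(X ≤ x) = 0.19.

This is the 19th percentile, which means 19% of values fall below this point.

Using the inverse CDF (quantile function):
x = F⁻¹(0.19) = 0.1865

Verification: P(X ≤ 0.1865) = 0.19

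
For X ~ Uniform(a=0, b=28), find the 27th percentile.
7.5600

We have X ~ Uniform(a=0, b=28).

We want to find x such that P(X ≤ x) = 0.27.

This is the 27th percentile, which means 27% of values fall below this point.

Using the inverse CDF (quantile function):
x = F⁻¹(0.27) = 7.5600

Verification: P(X ≤ 7.5600) = 0.27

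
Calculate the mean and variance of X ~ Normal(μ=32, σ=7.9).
E[X] = 32.0000, Var(X) = 62.4100

We have X ~ Normal(μ=32, σ=7.9).

For a Normal distribution with μ=32, σ=7.9:

Expected value:
E[X] = 32.0000

Variance:
Var(X) = 62.4100

Standard deviation:
σ = √Var(X) = 7.9000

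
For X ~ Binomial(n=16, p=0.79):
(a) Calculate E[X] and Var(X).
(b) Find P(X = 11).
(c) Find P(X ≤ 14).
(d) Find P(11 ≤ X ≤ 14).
(a) E[X] = 12.6400, Var(X) = 2.6544
(b) P(X = 11) = 0.133437
(c) P(X ≤ 14) = 0.879092
(d) P(11 ≤ X ≤ 14) = 0.779860

We have X ~ Binomial(n=16, p=0.79).

(a) Moments:
E[X] = 12.6400
Var(X) = 2.6544
σ = √Var(X) = 1.6292

(b) Point probability using PMF:
P(X = 11) = 0.133437

(c) Cumulative probability using CDF:
P(X ≤ 14) = F(14) = 0.879092

(d) Range probability:
P(11 ≤ X ≤ 14) = P(X ≤ 14) - P(X ≤ 10)
                   = F(14) - F(10)
                   = 0.879092 - 0.099232
                   = 0.779860

This means approximately 78.0% of outcomes fall in the interval [11, 14].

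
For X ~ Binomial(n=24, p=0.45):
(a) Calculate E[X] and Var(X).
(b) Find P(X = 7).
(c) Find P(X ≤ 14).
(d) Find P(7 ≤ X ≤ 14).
(a) E[X] = 10.8000, Var(X) = 5.9400
(b) P(X = 7) = 0.049872
(c) P(X ≤ 14) = 0.935231
(d) P(7 ≤ X ≤ 14) = 0.898810

We have X ~ Binomial(n=24, p=0.45).

(a) Moments:
E[X] = 10.8000
Var(X) = 5.9400
σ = √Var(X) = 2.4372

(b) Point probability using PMF:
P(X = 7) = 0.049872

(c) Cumulative probability using CDF:
P(X ≤ 14) = F(14) = 0.935231

(d) Range probability:
P(7 ≤ X ≤ 14) = P(X ≤ 14) - P(X ≤ 6)
                   = F(14) - F(6)
                   = 0.935231 - 0.036421
                   = 0.898810

This means approximately 89.9% of outcomes fall in the interval [7, 14].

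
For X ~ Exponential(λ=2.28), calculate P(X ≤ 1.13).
0.923953

We have X ~ Exponential(λ=2.28).

The CDF gives us P(X ≤ k).

Using the CDF:
P(X ≤ 1.13) = 0.923953

This means there's approximately a 92.4% chance that X is at most 1.13.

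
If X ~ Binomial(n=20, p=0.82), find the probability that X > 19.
0.018892

We have X ~ Binomial(n=20, p=0.82).

P(X > 19) = 1 - P(X ≤ 19)
                = 1 - F(19)
                = 1 - 0.981108
                = 0.018892

So there's approximately a 1.9% chance that X exceeds 19.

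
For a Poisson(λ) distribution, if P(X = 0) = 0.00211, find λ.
λ = 6.1611

For a Poisson(λ) distribution, the PMF at 0 is:
P(X = 0) = λ^0 e^(-λ) / 0! = e^(-λ)

Given P(X = 0) = 0.00211:
e^(-λ) = 0.00211
-λ = ln(0.00211)
λ = -ln(0.00211) = 6.1611

Verification: e^(-6.1611) = 0.00211 ✓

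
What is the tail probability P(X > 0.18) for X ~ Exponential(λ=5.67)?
0.360379

We have X ~ Exponential(λ=5.67).

P(X > 0.18) = 1 - P(X ≤ 0.18)
                = 1 - F(0.18)
                = 1 - 0.639621
                = 0.360379

So there's approximately a 36.0% chance that X exceeds 0.18.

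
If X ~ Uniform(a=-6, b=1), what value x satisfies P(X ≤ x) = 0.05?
-5.6500

We have X ~ Uniform(a=-6, b=1).

We want to find x such that P(X ≤ x) = 0.05.

This is the 5th percentile, which means 5% of values fall below this point.

Using the inverse CDF (quantile function):
x = F⁻¹(0.05) = -5.6500

Verification: P(X ≤ -5.6500) = 0.05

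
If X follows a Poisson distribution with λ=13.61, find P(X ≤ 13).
0.506293

We have X ~ Poisson(λ=13.61).

The CDF gives us P(X ≤ k).

Using the CDF:
P(X ≤ 13) = 0.506293

This means there's approximately a 50.6% chance that X is at most 13.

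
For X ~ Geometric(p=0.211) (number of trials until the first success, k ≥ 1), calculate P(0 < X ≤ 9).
0.881507

We have X ~ Geometric(p=0.211) (number of trials until the first success, k ≥ 1).

To find P(0 < X ≤ 9), we use:
P(0 < X ≤ 9) = P(X ≤ 9) - P(X ≤ 0)
                 = F(9) - F(0)
                 = 0.881507 - 0.000000
                 = 0.881507

So there's approximately a 88.2% chance that X falls in this range.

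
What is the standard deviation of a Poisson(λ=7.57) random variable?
2.7514

We have X ~ Poisson(λ=7.57).

For a Poisson distribution with λ=7.57:
σ = √Var(X) = 2.7514

The standard deviation is the square root of the variance.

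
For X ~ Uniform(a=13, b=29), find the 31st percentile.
17.9600

We have X ~ Uniform(a=13, b=29).

We want to find x such that P(X ≤ x) = 0.31.

This is the 31st percentile, which means 31% of values fall below this point.

Using the inverse CDF (quantile function):
x = F⁻¹(0.31) = 17.9600

Verification: P(X ≤ 17.9600) = 0.31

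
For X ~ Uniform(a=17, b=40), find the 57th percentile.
30.1100

We have X ~ Uniform(a=17, b=40).

We want to find x such that P(X ≤ x) = 0.57.

This is the 57th percentile, which means 57% of values fall below this point.

Using the inverse CDF (quantile function):
x = F⁻¹(0.57) = 30.1100

Verification: P(X ≤ 30.1100) = 0.57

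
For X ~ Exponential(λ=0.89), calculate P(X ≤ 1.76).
0.791205

We have X ~ Exponential(λ=0.89).

The CDF gives us P(X ≤ k).

Using the CDF:
P(X ≤ 1.76) = 0.791205

This means there's approximately a 79.1% chance that X is at most 1.76.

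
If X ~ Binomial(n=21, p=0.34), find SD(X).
2.1708

We have X ~ Binomial(n=21, p=0.34).

For a Binomial distribution with n=21, p=0.34:
σ = √Var(X) = 2.1708

The standard deviation is the square root of the variance.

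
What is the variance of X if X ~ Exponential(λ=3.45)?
0.0840

We have X ~ Exponential(λ=3.45).

For an Exponential distribution with λ=3.45:
Var(X) = 0.0840

The variance measures the spread of the distribution around the mean.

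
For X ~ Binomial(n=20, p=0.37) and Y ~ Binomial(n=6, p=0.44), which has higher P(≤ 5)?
Y has higher probability (P(Y ≤ 5) = 0.9927 > P(X ≤ 5) = 0.1910)

Compute P(≤ 5) for each distribution:

X ~ Binomial(n=20, p=0.37):
P(X ≤ 5) = 0.1910

Y ~ Binomial(n=6, p=0.44):
P(Y ≤ 5) = 0.9927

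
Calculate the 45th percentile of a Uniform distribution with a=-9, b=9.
-0.9000

We have X ~ Uniform(a=-9, b=9).

We want to find x such that P(X ≤ x) = 0.45.

This is the 45th percentile, which means 45% of values fall below this point.

Using the inverse CDF (quantile function):
x = F⁻¹(0.45) = -0.9000

Verification: P(X ≤ -0.9000) = 0.45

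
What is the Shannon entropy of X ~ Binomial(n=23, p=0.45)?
2.2882 nats

We have X ~ Binomial(n=23, p=0.45).

The Shannon entropy measures the uncertainty or information content of the distribution.

For a Binomial distribution with n=23, p=0.45:
H(X) = 2.2882 nats

(In bits, this would be 3.3011 bits.)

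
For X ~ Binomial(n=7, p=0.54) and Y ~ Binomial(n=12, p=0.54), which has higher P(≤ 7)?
X has higher probability (P(X ≤ 7) = 1.0000 > P(Y ≤ 7) = 0.7198)

Compute P(≤ 7) for each distribution:

X ~ Binomial(n=7, p=0.54):
P(X ≤ 7) = 1.0000

Y ~ Binomial(n=12, p=0.54):
P(Y ≤ 7) = 0.7198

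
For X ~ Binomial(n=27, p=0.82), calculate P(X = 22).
0.193777

We have X ~ Binomial(n=27, p=0.82).

For a Binomial distribution, the PMF gives us the probability of each outcome.

Using the PMF formula:
P(X = 22) = 0.193777

Rounded to 4 decimal places: 0.1938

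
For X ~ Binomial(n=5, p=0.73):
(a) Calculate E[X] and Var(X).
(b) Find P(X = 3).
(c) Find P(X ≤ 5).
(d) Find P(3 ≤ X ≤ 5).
(a) E[X] = 3.6500, Var(X) = 0.9855
(b) P(X = 3) = 0.283593
(c) P(X ≤ 5) = 1.000000
(d) P(3 ≤ X ≤ 5) = 0.874277

We have X ~ Binomial(n=5, p=0.73).

(a) Moments:
E[X] = 3.6500
Var(X) = 0.9855
σ = √Var(X) = 0.9927

(b) Point probability using PMF:
P(X = 3) = 0.283593

(c) Cumulative probability using CDF:
P(X ≤ 5) = F(5) = 1.000000

(d) Range probability:
P(3 ≤ X ≤ 5) = P(X ≤ 5) - P(X ≤ 2)
                   = F(5) - F(2)
                   = 1.000000 - 0.125723
                   = 0.874277

This means approximately 87.4% of outcomes fall in the interval [3, 5].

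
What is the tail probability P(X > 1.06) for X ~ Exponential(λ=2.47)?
0.072934

We have X ~ Exponential(λ=2.47).

P(X > 1.06) = 1 - P(X ≤ 1.06)
                = 1 - F(1.06)
                = 1 - 0.927066
                = 0.072934

So there's approximately a 7.3% chance that X exceeds 1.06.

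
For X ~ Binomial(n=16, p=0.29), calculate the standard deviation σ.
1.8150

We have X ~ Binomial(n=16, p=0.29).

For a Binomial distribution with n=16, p=0.29:
σ = √Var(X) = 1.8150

The standard deviation is the square root of the variance.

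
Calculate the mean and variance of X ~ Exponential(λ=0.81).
E[X] = 1.2346, Var(X) = 1.5242

We have X ~ Exponential(λ=0.81).

For an Exponential distribution with λ=0.81:

Expected value:
E[X] = 1.2346

Variance:
Var(X) = 1.5242

Standard deviation:
σ = √Var(X) = 1.2346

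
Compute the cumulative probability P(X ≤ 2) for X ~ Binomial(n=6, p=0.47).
0.401547

We have X ~ Binomial(n=6, p=0.47).

The CDF gives us P(X ≤ k).

Using the CDF:
P(X ≤ 2) = 0.401547

This means there's approximately a 40.2% chance that X is at most 2.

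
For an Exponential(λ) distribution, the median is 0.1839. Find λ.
λ = 3.7692

For X ~ Exponential(λ), the CDF is F(x) = 1 - e^(-λx).
The median m satisfies F(m) = 0.5:
1 - e^(-λm) = 0.5
e^(-λm) = 0.5
λm = ln(2)
m = ln(2) / λ

Given m = 0.1839:
λ = ln(2) / 0.1839 = 0.693147 / 0.1839 = 3.7692

Verification: ln(2) / 3.7692 = 0.1839 ✓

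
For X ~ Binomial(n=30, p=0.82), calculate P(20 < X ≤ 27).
0.893560

We have X ~ Binomial(n=30, p=0.82).

To find P(20 < X ≤ 27), we use:
P(20 < X ≤ 27) = P(X ≤ 27) - P(X ≤ 20)
                 = F(27) - F(20)
                 = 0.925875 - 0.032315
                 = 0.893560

So there's approximately a 89.4% chance that X falls in this range.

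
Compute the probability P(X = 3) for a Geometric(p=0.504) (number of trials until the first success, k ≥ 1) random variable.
0.123992

We have X ~ Geometric(p=0.504) (number of trials until the first success, k ≥ 1).

For a Geometric distribution, the PMF gives us the probability of each outcome.

Using the PMF formula:
P(X = 3) = 0.123992

Rounded to 4 decimal places: 0.1240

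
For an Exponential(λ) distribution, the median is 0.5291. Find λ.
λ = 1.3100

For X ~ Exponential(λ), the CDF is F(x) = 1 - e^(-λx).
The median m satisfies F(m) = 0.5:
1 - e^(-λm) = 0.5
e^(-λm) = 0.5
λm = ln(2)
m = ln(2) / λ

Given m = 0.5291:
λ = ln(2) / 0.5291 = 0.693147 / 0.5291 = 1.3100

Verification: ln(2) / 1.3100 = 0.5291 ✓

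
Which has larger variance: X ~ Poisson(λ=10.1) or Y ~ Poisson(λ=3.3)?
X has larger variance (10.1000 > 3.3000)

Compute the variance for each distribution:

X ~ Poisson(λ=10.1):
Var(X) = 10.1000

Y ~ Poisson(λ=3.3):
Var(Y) = 3.3000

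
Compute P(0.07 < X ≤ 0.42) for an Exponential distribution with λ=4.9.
0.581929

We have X ~ Exponential(λ=4.9).

To find P(0.07 < X ≤ 0.42), we use:
P(0.07 < X ≤ 0.42) = P(X ≤ 0.42) - P(X ≤ 0.07)
                 = F(0.42) - F(0.07)
                 = 0.872291 - 0.290362
                 = 0.581929

So there's approximately a 58.2% chance that X falls in this range.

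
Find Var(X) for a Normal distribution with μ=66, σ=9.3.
86.4900

We have X ~ Normal(μ=66, σ=9.3).

For a Normal distribution with μ=66, σ=9.3:
Var(X) = 86.4900

The variance measures the spread of the distribution around the mean.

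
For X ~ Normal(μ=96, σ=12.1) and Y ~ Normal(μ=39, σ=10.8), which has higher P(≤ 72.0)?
Y has higher probability (P(Y ≤ 72.0) = 0.9989 > P(X ≤ 72.0) = 0.0237)

Compute P(≤ 72.0) for each distribution:

X ~ Normal(μ=96, σ=12.1):
P(X ≤ 72.0) = 0.0237

Y ~ Normal(μ=39, σ=10.8):
P(Y ≤ 72.0) = 0.9989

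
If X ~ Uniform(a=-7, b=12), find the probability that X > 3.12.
0.467368

We have X ~ Uniform(a=-7, b=12).

P(X > 3.12) = 1 - P(X ≤ 3.12)
                = 1 - F(3.12)
                = 1 - 0.532632
                = 0.467368

So there's approximately a 46.7% chance that X exceeds 3.12.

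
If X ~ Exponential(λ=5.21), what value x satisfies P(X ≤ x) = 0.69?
0.2248

We have X ~ Exponential(λ=5.21).

We want to find x such that P(X ≤ x) = 0.69.

This is the 69th percentile, which means 69% of values fall below this point.

Using the inverse CDF (quantile function):
x = F⁻¹(0.69) = 0.2248

Verification: P(X ≤ 0.2248) = 0.69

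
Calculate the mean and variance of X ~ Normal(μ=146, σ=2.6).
E[X] = 146.0000, Var(X) = 6.7600

We have X ~ Normal(μ=146, σ=2.6).

For a Normal distribution with μ=146, σ=2.6:

Expected value:
E[X] = 146.0000

Variance:
Var(X) = 6.7600

Standard deviation:
σ = √Var(X) = 2.6000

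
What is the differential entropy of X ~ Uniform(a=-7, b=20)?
3.2958 nats

We have X ~ Uniform(a=-7, b=20).

The differential entropy measures the uncertainty or information content of the distribution.

For a Uniform distribution with a=-7, b=20:
h(X) = 3.2958 nats

(In bits, this would be 4.7549 bits.)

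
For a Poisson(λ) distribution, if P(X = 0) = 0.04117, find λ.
λ = 3.1900

For a Poisson(λ) distribution, the PMF at 0 is:
P(X = 0) = λ^0 e^(-λ) / 0! = e^(-λ)

Given P(X = 0) = 0.04117:
e^(-λ) = 0.04117
-λ = ln(0.04117)
λ = -ln(0.04117) = 3.1900

Verification: e^(-3.1900) = 0.04117 ✓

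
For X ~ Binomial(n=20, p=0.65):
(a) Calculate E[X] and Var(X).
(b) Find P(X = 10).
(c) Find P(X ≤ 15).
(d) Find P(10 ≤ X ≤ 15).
(a) E[X] = 13.0000, Var(X) = 4.5500
(b) P(X = 10) = 0.068614
(c) P(X ≤ 15) = 0.881803
(d) P(10 ≤ X ≤ 15) = 0.828637

We have X ~ Binomial(n=20, p=0.65).

(a) Moments:
E[X] = 13.0000
Var(X) = 4.5500
σ = √Var(X) = 2.1331

(b) Point probability using PMF:
P(X = 10) = 0.068614

(c) Cumulative probability using CDF:
P(X ≤ 15) = F(15) = 0.881803

(d) Range probability:
P(10 ≤ X ≤ 15) = P(X ≤ 15) - P(X ≤ 9)
                   = F(15) - F(9)
                   = 0.881803 - 0.053167
                   = 0.828637

This means approximately 82.9% of outcomes fall in the interval [10, 15].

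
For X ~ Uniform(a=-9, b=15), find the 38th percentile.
0.1200

We have X ~ Uniform(a=-9, b=15).

We want to find x such that P(X ≤ x) = 0.38.

This is the 38th percentile, which means 38% of values fall below this point.

Using the inverse CDF (quantile function):
x = F⁻¹(0.38) = 0.1200

Verification: P(X ≤ 0.1200) = 0.38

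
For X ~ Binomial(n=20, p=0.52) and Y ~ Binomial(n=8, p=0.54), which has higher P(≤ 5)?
Y has higher probability (P(Y ≤ 5) = 0.7966 > P(X ≤ 5) = 0.0133)

Compute P(≤ 5) for each distribution:

X ~ Binomial(n=20, p=0.52):
P(X ≤ 5) = 0.0133

Y ~ Binomial(n=8, p=0.54):
P(Y ≤ 5) = 0.7966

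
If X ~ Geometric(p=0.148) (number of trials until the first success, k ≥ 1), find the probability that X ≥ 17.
0.077096

We have X ~ Geometric(p=0.148) (number of trials until the first success, k ≥ 1).

For discrete distributions, P(X ≥ 17) = 1 - P(X ≤ 16).

P(X ≤ 16) = 0.922904
P(X ≥ 17) = 1 - 0.922904 = 0.077096

So there's approximately a 7.7% chance that X is at least 17.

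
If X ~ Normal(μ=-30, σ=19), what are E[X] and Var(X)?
E[X] = -30.0000, Var(X) = 361.0000

We have X ~ Normal(μ=-30, σ=19).

For a Normal distribution with μ=-30, σ=19:

Expected value:
E[X] = -30.0000

Variance:
Var(X) = 361.0000

Standard deviation:
σ = √Var(X) = 19.0000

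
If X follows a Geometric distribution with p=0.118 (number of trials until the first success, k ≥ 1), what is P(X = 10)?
0.038115

We have X ~ Geometric(p=0.118) (number of trials until the first success, k ≥ 1).

For a Geometric distribution, the PMF gives us the probability of each outcome.

Using the PMF formula:
P(X = 10) = 0.038115

Rounded to 4 decimal places: 0.0381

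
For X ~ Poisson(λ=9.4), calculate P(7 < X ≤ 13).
0.625022

We have X ~ Poisson(λ=9.4).

To find P(7 < X ≤ 13), we use:
P(7 < X ≤ 13) = P(X ≤ 13) - P(X ≤ 7)
                 = F(13) - F(7)
                 = 0.904193 - 0.279171
                 = 0.625022

So there's approximately a 62.5% chance that X falls in this range.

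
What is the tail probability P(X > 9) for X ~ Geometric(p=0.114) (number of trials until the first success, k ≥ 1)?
0.336437

We have X ~ Geometric(p=0.114) (number of trials until the first success, k ≥ 1).

P(X > 9) = 1 - P(X ≤ 9)
                = 1 - F(9)
                = 1 - 0.663563
                = 0.336437

So there's approximately a 33.6% chance that X exceeds 9.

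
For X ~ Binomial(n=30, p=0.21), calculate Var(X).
4.9770

We have X ~ Binomial(n=30, p=0.21).

For a Binomial distribution with n=30, p=0.21:
Var(X) = 4.9770

The variance measures the spread of the distribution around the mean.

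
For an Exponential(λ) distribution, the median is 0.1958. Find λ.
λ = 3.5401

For X ~ Exponential(λ), the CDF is F(x) = 1 - e^(-λx).
The median m satisfies F(m) = 0.5:
1 - e^(-λm) = 0.5
e^(-λm) = 0.5
λm = ln(2)
m = ln(2) / λ

Given m = 0.1958:
λ = ln(2) / 0.1958 = 0.693147 / 0.1958 = 3.5401

Verification: ln(2) / 3.5401 = 0.1958 ✓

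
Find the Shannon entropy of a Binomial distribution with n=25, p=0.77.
2.1563 nats

We have X ~ Binomial(n=25, p=0.77).

The Shannon entropy measures the uncertainty or information content of the distribution.

For a Binomial distribution with n=25, p=0.77:
H(X) = 2.1563 nats

(In bits, this would be 3.1109 bits.)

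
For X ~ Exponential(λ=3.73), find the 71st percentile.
0.3319

We have X ~ Exponential(λ=3.73).

We want to find x such that P(X ≤ x) = 0.71.

This is the 71st percentile, which means 71% of values fall below this point.

Using the inverse CDF (quantile function):
x = F⁻¹(0.71) = 0.3319

Verification: P(X ≤ 0.3319) = 0.71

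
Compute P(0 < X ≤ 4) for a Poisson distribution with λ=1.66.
0.782721

We have X ~ Poisson(λ=1.66).

To find P(0 < X ≤ 4), we use:
P(0 < X ≤ 4) = P(X ≤ 4) - P(X ≤ 0)
                 = F(4) - F(0)
                 = 0.972860 - 0.190139
                 = 0.782721

So there's approximately a 78.3% chance that X falls in this range.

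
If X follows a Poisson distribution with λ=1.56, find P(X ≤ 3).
0.926603

We have X ~ Poisson(λ=1.56).

The CDF gives us P(X ≤ k).

Using the CDF:
P(X ≤ 3) = 0.926603

This means there's approximately a 92.7% chance that X is at most 3.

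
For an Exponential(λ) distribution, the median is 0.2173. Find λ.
λ = 3.1898

For X ~ Exponential(λ), the CDF is F(x) = 1 - e^(-λx).
The median m satisfies F(m) = 0.5:
1 - e^(-λm) = 0.5
e^(-λm) = 0.5
λm = ln(2)
m = ln(2) / λ

Given m = 0.2173:
λ = ln(2) / 0.2173 = 0.693147 / 0.2173 = 3.1898

Verification: ln(2) / 3.1898 = 0.2173 ✓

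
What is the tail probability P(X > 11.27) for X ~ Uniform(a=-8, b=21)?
0.335517

We have X ~ Uniform(a=-8, b=21).

P(X > 11.27) = 1 - P(X ≤ 11.27)
                = 1 - F(11.27)
                = 1 - 0.664483
                = 0.335517

So there's approximately a 33.6% chance that X exceeds 11.27.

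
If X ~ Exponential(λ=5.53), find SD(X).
0.1808

We have X ~ Exponential(λ=5.53).

For an Exponential distribution with λ=5.53:
σ = √Var(X) = 0.1808

The standard deviation is the square root of the variance.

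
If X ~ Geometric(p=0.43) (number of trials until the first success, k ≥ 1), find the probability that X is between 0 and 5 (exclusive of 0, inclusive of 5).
0.939831

We have X ~ Geometric(p=0.43) (number of trials until the first success, k ≥ 1).

To find P(0 < X ≤ 5), we use:
P(0 < X ≤ 5) = P(X ≤ 5) - P(X ≤ 0)
                 = F(5) - F(0)
                 = 0.939831 - 0.000000
                 = 0.939831

So there's approximately a 94.0% chance that X falls in this range.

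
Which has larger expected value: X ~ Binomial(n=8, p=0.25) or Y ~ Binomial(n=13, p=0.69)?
Y has larger mean (8.9700 > 2.0000)

Compute the expected value for each distribution:

X ~ Binomial(n=8, p=0.25):
E[X] = 2.0000

Y ~ Binomial(n=13, p=0.69):
E[Y] = 8.9700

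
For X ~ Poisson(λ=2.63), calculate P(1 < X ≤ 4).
0.611502

We have X ~ Poisson(λ=2.63).

To find P(1 < X ≤ 4), we use:
P(1 < X ≤ 4) = P(X ≤ 4) - P(X ≤ 1)
                 = F(4) - F(1)
                 = 0.873147 - 0.261645
                 = 0.611502

So there's approximately a 61.2% chance that X falls in this range.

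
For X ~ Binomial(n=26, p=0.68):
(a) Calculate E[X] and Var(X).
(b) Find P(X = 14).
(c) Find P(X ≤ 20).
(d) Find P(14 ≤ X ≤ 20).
(a) E[X] = 17.6800, Var(X) = 5.6576
(b) P(X = 14) = 0.050327
(c) P(X ≤ 20) = 0.884802
(d) P(14 ≤ X ≤ 20) = 0.842114

We have X ~ Binomial(n=26, p=0.68).

(a) Moments:
E[X] = 17.6800
Var(X) = 5.6576
σ = √Var(X) = 2.3786

(b) Point probability using PMF:
P(X = 14) = 0.050327

(c) Cumulative probability using CDF:
P(X ≤ 20) = F(20) = 0.884802

(d) Range probability:
P(14 ≤ X ≤ 20) = P(X ≤ 20) - P(X ≤ 13)
                   = F(20) - F(13)
                   = 0.884802 - 0.042688
                   = 0.842114

This means approximately 84.2% of outcomes fall in the interval [14, 20].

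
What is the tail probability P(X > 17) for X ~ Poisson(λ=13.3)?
0.126785

We have X ~ Poisson(λ=13.3).

P(X > 17) = 1 - P(X ≤ 17)
                = 1 - F(17)
                = 1 - 0.873215
                = 0.126785

So there's approximately a 12.7% chance that X exceeds 17.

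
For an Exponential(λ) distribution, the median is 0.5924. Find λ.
λ = 1.1701

For X ~ Exponential(λ), the CDF is F(x) = 1 - e^(-λx).
The median m satisfies F(m) = 0.5:
1 - e^(-λm) = 0.5
e^(-λm) = 0.5
λm = ln(2)
m = ln(2) / λ

Given m = 0.5924:
λ = ln(2) / 0.5924 = 0.693147 / 0.5924 = 1.1701

Verification: ln(2) / 1.1701 = 0.5924 ✓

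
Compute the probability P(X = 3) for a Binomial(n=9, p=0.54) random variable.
0.125316

We have X ~ Binomial(n=9, p=0.54).

For a Binomial distribution, the PMF gives us the probability of each outcome.

Using the PMF formula:
P(X = 3) = 0.125316

Rounded to 4 decimal places: 0.1253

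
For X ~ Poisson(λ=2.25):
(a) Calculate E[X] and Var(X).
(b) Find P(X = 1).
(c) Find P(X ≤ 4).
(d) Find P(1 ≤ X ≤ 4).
(a) E[X] = 2.2500, Var(X) = 2.2500
(b) P(X = 1) = 0.237148
(c) P(X ≤ 4) = 0.921986
(d) P(1 ≤ X ≤ 4) = 0.816587

We have X ~ Poisson(λ=2.25).

(a) Moments:
E[X] = 2.2500
Var(X) = 2.2500
σ = √Var(X) = 1.5000

(b) Point probability using PMF:
P(X = 1) = 0.237148

(c) Cumulative probability using CDF:
P(X ≤ 4) = F(4) = 0.921986

(d) Range probability:
P(1 ≤ X ≤ 4) = P(X ≤ 4) - P(X ≤ 0)
                   = F(4) - F(0)
                   = 0.921986 - 0.105399
                   = 0.816587

This means approximately 81.7% of outcomes fall in the interval [1, 4].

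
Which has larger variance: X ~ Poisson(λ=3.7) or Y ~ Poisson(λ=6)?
Y has larger variance (6.0000 > 3.7000)

Compute the variance for each distribution:

X ~ Poisson(λ=3.7):
Var(X) = 3.7000

Y ~ Poisson(λ=6):
Var(Y) = 6.0000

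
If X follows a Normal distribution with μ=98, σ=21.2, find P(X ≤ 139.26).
0.974186

We have X ~ Normal(μ=98, σ=21.2).

The CDF gives us P(X ≤ k).

Using the CDF:
P(X ≤ 139.26) = 0.974186

This means there's approximately a 97.4% chance that X is at most 139.26.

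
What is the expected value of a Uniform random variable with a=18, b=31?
24.5000

We have X ~ Uniform(a=18, b=31).

For a Uniform distribution with a=18, b=31:
E[X] = 24.5000

This is the expected (average) value of X.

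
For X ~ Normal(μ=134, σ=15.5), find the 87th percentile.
151.4591

We have X ~ Normal(μ=134, σ=15.5).

We want to find x such that P(X ≤ x) = 0.87.

This is the 87th percentile, which means 87% of values fall below this point.

Using the inverse CDF (quantile function):
x = F⁻¹(0.87) = 151.4591

Verification: P(X ≤ 151.4591) = 0.87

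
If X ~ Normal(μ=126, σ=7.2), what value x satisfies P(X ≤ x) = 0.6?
127.8241

We have X ~ Normal(μ=126, σ=7.2).

We want to find x such that P(X ≤ x) = 0.6.

This is the 60th percentile, which means 60% of values fall below this point.

Using the inverse CDF (quantile function):
x = F⁻¹(0.6) = 127.8241

Verification: P(X ≤ 127.8241) = 0.6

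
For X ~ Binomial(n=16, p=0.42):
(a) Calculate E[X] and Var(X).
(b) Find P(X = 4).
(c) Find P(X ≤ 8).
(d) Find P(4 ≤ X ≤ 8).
(a) E[X] = 6.7200, Var(X) = 3.8976
(b) P(X = 4) = 0.082074
(c) P(X ≤ 8) = 0.816817
(d) P(4 ≤ X ≤ 8) = 0.769559

We have X ~ Binomial(n=16, p=0.42).

(a) Moments:
E[X] = 6.7200
Var(X) = 3.8976
σ = √Var(X) = 1.9742

(b) Point probability using PMF:
P(X = 4) = 0.082074

(c) Cumulative probability using CDF:
P(X ≤ 8) = F(8) = 0.816817

(d) Range probability:
P(4 ≤ X ≤ 8) = P(X ≤ 8) - P(X ≤ 3)
                   = F(8) - F(3)
                   = 0.816817 - 0.047258
                   = 0.769559

This means approximately 77.0% of outcomes fall in the interval [4, 8].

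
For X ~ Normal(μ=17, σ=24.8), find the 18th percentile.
-5.7011

We have X ~ Normal(μ=17, σ=24.8).

We want to find x such that P(X ≤ x) = 0.18.

This is the 18th percentile, which means 18% of values fall below this point.

Using the inverse CDF (quantile function):
x = F⁻¹(0.18) = -5.7011

Verification: P(X ≤ -5.7011) = 0.18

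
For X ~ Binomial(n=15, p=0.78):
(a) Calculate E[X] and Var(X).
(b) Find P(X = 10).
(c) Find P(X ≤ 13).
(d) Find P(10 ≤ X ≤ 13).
(a) E[X] = 11.7000, Var(X) = 2.5740
(b) P(X = 10) = 0.129007
(c) P(X ≤ 13) = 0.874112
(d) P(10 ≤ X ≤ 13) = 0.783649

We have X ~ Binomial(n=15, p=0.78).

(a) Moments:
E[X] = 11.7000
Var(X) = 2.5740
σ = √Var(X) = 1.6044

(b) Point probability using PMF:
P(X = 10) = 0.129007

(c) Cumulative probability using CDF:
P(X ≤ 13) = F(13) = 0.874112

(d) Range probability:
P(10 ≤ X ≤ 13) = P(X ≤ 13) - P(X ≤ 9)
                   = F(13) - F(9)
                   = 0.874112 - 0.090463
                   = 0.783649

This means approximately 78.4% of outcomes fall in the interval [10, 13].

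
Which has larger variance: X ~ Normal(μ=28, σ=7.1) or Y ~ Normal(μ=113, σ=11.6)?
Y has larger variance (134.5600 > 50.4100)

Compute the variance for each distribution:

X ~ Normal(μ=28, σ=7.1):
Var(X) = 50.4100

Y ~ Normal(μ=113, σ=11.6):
Var(Y) = 134.5600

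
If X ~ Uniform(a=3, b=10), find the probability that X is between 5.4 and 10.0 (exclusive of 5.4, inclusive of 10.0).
0.657143

We have X ~ Uniform(a=3, b=10).

To find P(5.4 < X ≤ 10.0), we use:
P(5.4 < X ≤ 10.0) = P(X ≤ 10.0) - P(X ≤ 5.4)
                 = F(10.0) - F(5.4)
                 = 1.000000 - 0.342857
                 = 0.657143

So there's approximately a 65.7% chance that X falls in this range.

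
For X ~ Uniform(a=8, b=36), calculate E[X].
22.0000

We have X ~ Uniform(a=8, b=36).

For a Uniform distribution with a=8, b=36:
E[X] = 22.0000

This is the expected (average) value of X.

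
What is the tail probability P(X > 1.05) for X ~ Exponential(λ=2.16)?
0.103519

We have X ~ Exponential(λ=2.16).

P(X > 1.05) = 1 - P(X ≤ 1.05)
                = 1 - F(1.05)
                = 1 - 0.896481
                = 0.103519

So there's approximately a 10.4% chance that X exceeds 1.05.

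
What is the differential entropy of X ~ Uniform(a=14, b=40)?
3.2581 nats

We have X ~ Uniform(a=14, b=40).

The differential entropy measures the uncertainty or information content of the distribution.

For a Uniform distribution with a=14, b=40:
h(X) = 3.2581 nats

(In bits, this would be 4.7004 bits.)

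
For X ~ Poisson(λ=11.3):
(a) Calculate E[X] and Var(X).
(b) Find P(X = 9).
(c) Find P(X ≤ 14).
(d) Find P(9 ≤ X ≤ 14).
(a) E[X] = 11.3000, Var(X) = 11.3000
(b) P(X = 9) = 0.102427
(c) P(X ≤ 14) = 0.831340
(d) P(9 ≤ X ≤ 14) = 0.624908

We have X ~ Poisson(λ=11.3).

(a) Moments:
E[X] = 11.3000
Var(X) = 11.3000
σ = √Var(X) = 3.3615

(b) Point probability using PMF:
P(X = 9) = 0.102427

(c) Cumulative probability using CDF:
P(X ≤ 14) = F(14) = 0.831340

(d) Range probability:
P(9 ≤ X ≤ 14) = P(X ≤ 14) - P(X ≤ 8)
                   = F(14) - F(8)
                   = 0.831340 - 0.206432
                   = 0.624908

This means approximately 62.5% of outcomes fall in the interval [9, 14].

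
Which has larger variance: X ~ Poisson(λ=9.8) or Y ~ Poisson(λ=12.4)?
Y has larger variance (12.4000 > 9.8000)

Compute the variance for each distribution:

X ~ Poisson(λ=9.8):
Var(X) = 9.8000

Y ~ Poisson(λ=12.4):
Var(Y) = 12.4000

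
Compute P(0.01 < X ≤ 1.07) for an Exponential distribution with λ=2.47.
0.904448

We have X ~ Exponential(λ=2.47).

To find P(0.01 < X ≤ 1.07), we use:
P(0.01 < X ≤ 1.07) = P(X ≤ 1.07) - P(X ≤ 0.01)
                 = F(1.07) - F(0.01)
                 = 0.928845 - 0.024397
                 = 0.904448

So there's approximately a 90.4% chance that X falls in this range.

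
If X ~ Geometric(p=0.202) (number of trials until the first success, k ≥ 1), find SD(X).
4.4223

We have X ~ Geometric(p=0.202) (number of trials until the first success, k ≥ 1).

For a Geometric distribution with p=0.202 (number of trials until the first success, k ≥ 1):
σ = √Var(X) = 4.4223

The standard deviation is the square root of the variance.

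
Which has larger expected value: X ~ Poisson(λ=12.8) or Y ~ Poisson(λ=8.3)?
X has larger mean (12.8000 > 8.3000)

Compute the expected value for each distribution:

X ~ Poisson(λ=12.8):
E[X] = 12.8000

Y ~ Poisson(λ=8.3):
E[Y] = 8.3000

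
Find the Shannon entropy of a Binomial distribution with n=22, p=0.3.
2.1806 nats

We have X ~ Binomial(n=22, p=0.3).

The Shannon entropy measures the uncertainty or information content of the distribution.

For a Binomial distribution with n=22, p=0.3:
H(X) = 2.1806 nats

(In bits, this would be 3.1460 bits.)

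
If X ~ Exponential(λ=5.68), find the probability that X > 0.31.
0.171907

We have X ~ Exponential(λ=5.68).

P(X > 0.31) = 1 - P(X ≤ 0.31)
                = 1 - F(0.31)
                = 1 - 0.828093
                = 0.171907

So there's approximately a 17.2% chance that X exceeds 0.31.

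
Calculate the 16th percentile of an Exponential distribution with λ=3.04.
0.0574

We have X ~ Exponential(λ=3.04).

We want to find x such that P(X ≤ x) = 0.16.

This is the 16th percentile, which means 16% of values fall below this point.

Using the inverse CDF (quantile function):
x = F⁻¹(0.16) = 0.0574

Verification: P(X ≤ 0.0574) = 0.16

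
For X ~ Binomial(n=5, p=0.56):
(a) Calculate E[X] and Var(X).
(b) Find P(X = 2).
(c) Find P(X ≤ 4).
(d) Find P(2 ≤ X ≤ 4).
(a) E[X] = 2.8000, Var(X) = 1.2320
(b) P(X = 2) = 0.267137
(c) P(X ≤ 4) = 0.944927
(d) P(2 ≤ X ≤ 4) = 0.823489

We have X ~ Binomial(n=5, p=0.56).

(a) Moments:
E[X] = 2.8000
Var(X) = 1.2320
σ = √Var(X) = 1.1100

(b) Point probability using PMF:
P(X = 2) = 0.267137

(c) Cumulative probability using CDF:
P(X ≤ 4) = F(4) = 0.944927

(d) Range probability:
P(2 ≤ X ≤ 4) = P(X ≤ 4) - P(X ≤ 1)
                   = F(4) - F(1)
                   = 0.944927 - 0.121438
                   = 0.823489

This means approximately 82.3% of outcomes fall in the interval [2, 4].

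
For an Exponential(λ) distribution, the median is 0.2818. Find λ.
λ = 2.4597

For X ~ Exponential(λ), the CDF is F(x) = 1 - e^(-λx).
The median m satisfies F(m) = 0.5:
1 - e^(-λm) = 0.5
e^(-λm) = 0.5
λm = ln(2)
m = ln(2) / λ

Given m = 0.2818:
λ = ln(2) / 0.2818 = 0.693147 / 0.2818 = 2.4597

Verification: ln(2) / 2.4597 = 0.2818 ✓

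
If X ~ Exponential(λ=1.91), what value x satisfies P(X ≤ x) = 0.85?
0.9933

We have X ~ Exponential(λ=1.91).

We want to find x such that P(X ≤ x) = 0.85.

This is the 85th percentile, which means 85% of values fall below this point.

Using the inverse CDF (quantile function):
x = F⁻¹(0.85) = 0.9933

Verification: P(X ≤ 0.9933) = 0.85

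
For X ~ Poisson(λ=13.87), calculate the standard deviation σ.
3.7242

We have X ~ Poisson(λ=13.87).

For a Poisson distribution with λ=13.87:
σ = √Var(X) = 3.7242

The standard deviation is the square root of the variance.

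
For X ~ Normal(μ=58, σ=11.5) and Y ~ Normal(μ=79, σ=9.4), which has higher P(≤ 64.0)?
X has higher probability (P(X ≤ 64.0) = 0.6991 > P(Y ≤ 64.0) = 0.0553)

Compute P(≤ 64.0) for each distribution:

X ~ Normal(μ=58, σ=11.5):
P(X ≤ 64.0) = 0.6991

Y ~ Normal(μ=79, σ=9.4):
P(Y ≤ 64.0) = 0.0553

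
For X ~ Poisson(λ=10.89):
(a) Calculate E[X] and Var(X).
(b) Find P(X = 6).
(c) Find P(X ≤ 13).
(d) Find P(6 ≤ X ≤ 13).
(a) E[X] = 10.8900, Var(X) = 10.8900
(b) P(X = 6) = 0.043188
(c) P(X ≤ 13) = 0.791373
(d) P(6 ≤ X ≤ 13) = 0.751312

We have X ~ Poisson(λ=10.89).

(a) Moments:
E[X] = 10.8900
Var(X) = 10.8900
σ = √Var(X) = 3.3000

(b) Point probability using PMF:
P(X = 6) = 0.043188

(c) Cumulative probability using CDF:
P(X ≤ 13) = F(13) = 0.791373

(d) Range probability:
P(6 ≤ X ≤ 13) = P(X ≤ 13) - P(X ≤ 5)
                   = F(13) - F(5)
                   = 0.791373 - 0.040061
                   = 0.751312

This means approximately 75.1% of outcomes fall in the interval [6, 13].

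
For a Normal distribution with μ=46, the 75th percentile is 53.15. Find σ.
σ = 10.6006

For X ~ Normal(μ, σ), the p-th percentile satisfies x = μ + z_p × σ,
where z_p = Φ⁻¹(p) is the standard normal quantile.

Step 1: z_{0.75} = Φ⁻¹(0.75) = 0.6745

Step 2: Solve for σ:
53.15 = 46 + 0.6745 × σ
σ = (53.15 - 46) / 0.6745
σ = 7.15 / 0.6745
σ = 10.6006

Verification: μ + z × σ = 46 + 0.6745 × 10.6006 = 53.15 ✓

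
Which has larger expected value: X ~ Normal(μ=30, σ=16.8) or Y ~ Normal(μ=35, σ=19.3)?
Y has larger mean (35.0000 > 30.0000)

Compute the expected value for each distribution:

X ~ Normal(μ=30, σ=16.8):
E[X] = 30.0000

Y ~ Normal(μ=35, σ=19.3):
E[Y] = 35.0000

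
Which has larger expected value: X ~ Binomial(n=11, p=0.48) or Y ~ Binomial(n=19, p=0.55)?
Y has larger mean (10.4500 > 5.2800)

Compute the expected value for each distribution:

X ~ Binomial(n=11, p=0.48):
E[X] = 5.2800

Y ~ Binomial(n=19, p=0.55):
E[Y] = 10.4500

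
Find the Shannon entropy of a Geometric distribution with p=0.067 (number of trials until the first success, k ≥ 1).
3.6688 nats

We have X ~ Geometric(p=0.067) (number of trials until the first success, k ≥ 1).

The Shannon entropy measures the uncertainty or information content of the distribution.

For a Geometric distribution with p=0.067 (number of trials until the first success, k ≥ 1):
H(X) = 3.6688 nats

(In bits, this would be 5.2929 bits.)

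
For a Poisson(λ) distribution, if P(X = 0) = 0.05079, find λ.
λ = 2.9801

For a Poisson(λ) distribution, the PMF at 0 is:
P(X = 0) = λ^0 e^(-λ) / 0! = e^(-λ)

Given P(X = 0) = 0.05079:
e^(-λ) = 0.05079
-λ = ln(0.05079)
λ = -ln(0.05079) = 2.9801

Verification: e^(-2.9801) = 0.05079 ✓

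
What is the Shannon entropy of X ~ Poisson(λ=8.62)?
2.4856 nats

We have X ~ Poisson(λ=8.62).

The Shannon entropy measures the uncertainty or information content of the distribution.

For a Poisson distribution with λ=8.62:
H(X) = 2.4856 nats

(In bits, this would be 3.5860 bits.)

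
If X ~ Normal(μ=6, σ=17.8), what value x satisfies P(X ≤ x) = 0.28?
-4.3746

We have X ~ Normal(μ=6, σ=17.8).

We want to find x such that P(X ≤ x) = 0.28.

This is the 28th percentile, which means 28% of values fall below this point.

Using the inverse CDF (quantile function):
x = F⁻¹(0.28) = -4.3746

Verification: P(X ≤ -4.3746) = 0.28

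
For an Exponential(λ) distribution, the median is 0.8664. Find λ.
λ = 0.8000

For X ~ Exponential(λ), the CDF is F(x) = 1 - e^(-λx).
The median m satisfies F(m) = 0.5:
1 - e^(-λm) = 0.5
e^(-λm) = 0.5
λm = ln(2)
m = ln(2) / λ

Given m = 0.8664:
λ = ln(2) / 0.8664 = 0.693147 / 0.8664 = 0.8000

Verification: ln(2) / 0.8000 = 0.8664 ✓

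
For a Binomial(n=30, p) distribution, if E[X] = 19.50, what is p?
p = 0.65

For a Binomial(n, p) distribution:
E[X] = n × p

Given n = 30 and E[X] = 19.50:
19.50 = 30 × p
p = 19.50 / 30 = 0.65

Verification: Binomial(30, 0.65) has E[X] = 19.50 ✓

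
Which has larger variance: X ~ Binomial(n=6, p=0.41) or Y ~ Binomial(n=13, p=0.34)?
Y has larger variance (2.9172 > 1.4514)

Compute the variance for each distribution:

X ~ Binomial(n=6, p=0.41):
Var(X) = 1.4514

Y ~ Binomial(n=13, p=0.34):
Var(Y) = 2.9172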